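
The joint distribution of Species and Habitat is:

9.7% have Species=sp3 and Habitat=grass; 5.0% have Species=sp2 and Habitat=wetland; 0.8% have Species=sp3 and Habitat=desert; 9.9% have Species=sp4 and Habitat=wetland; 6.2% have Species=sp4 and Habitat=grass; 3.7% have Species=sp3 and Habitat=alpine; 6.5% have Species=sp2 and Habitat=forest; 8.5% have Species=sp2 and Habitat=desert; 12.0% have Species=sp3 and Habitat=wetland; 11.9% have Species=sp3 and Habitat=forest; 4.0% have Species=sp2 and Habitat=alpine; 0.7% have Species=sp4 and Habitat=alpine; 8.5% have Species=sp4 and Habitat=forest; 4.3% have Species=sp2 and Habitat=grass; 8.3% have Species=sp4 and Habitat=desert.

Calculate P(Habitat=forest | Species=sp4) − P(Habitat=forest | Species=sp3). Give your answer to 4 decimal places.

-0.0594

P(Species=sp4) = 0.085 + 0.062 + 0.099 + 0.083 + 0.007 = 0.336; P(Habitat=forest | Species=sp4) = 0.085/0.336 = 0.25298.
P(Species=sp3) = 0.119 + 0.097 + 0.120 + 0.008 + 0.037 = 0.381; P(Habitat=forest | Species=sp3) = 0.119/0.381 = 0.31234.
Difference = -0.0594.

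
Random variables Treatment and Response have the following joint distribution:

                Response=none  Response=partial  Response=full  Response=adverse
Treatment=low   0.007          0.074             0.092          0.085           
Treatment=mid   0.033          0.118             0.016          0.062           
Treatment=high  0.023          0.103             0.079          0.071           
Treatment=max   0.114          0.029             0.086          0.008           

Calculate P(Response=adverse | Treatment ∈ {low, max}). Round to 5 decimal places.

0.18788

P(Treatment=low) = 0.007 + 0.074 + 0.092 + 0.085 = 0.258.
P(Treatment=max) = 0.114 + 0.029 + 0.086 + 0.008 = 0.237.
P(Treatment ∈ {low, max}) = 0.258 + 0.237 = 0.495; P(Response=adverse, Treatment ∈ {low, max}) = 0.085 + 0.008 = 0.093.
P(Response=adverse | Treatment ∈ {low, max}) = 0.093/0.495 = 0.18788.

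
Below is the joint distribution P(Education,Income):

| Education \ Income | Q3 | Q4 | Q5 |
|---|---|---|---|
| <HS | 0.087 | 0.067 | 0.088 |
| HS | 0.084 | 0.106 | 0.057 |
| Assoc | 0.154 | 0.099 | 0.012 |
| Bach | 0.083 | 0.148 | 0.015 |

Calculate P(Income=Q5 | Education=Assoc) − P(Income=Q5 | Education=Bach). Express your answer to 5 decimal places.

-0.01569

P(Education=Assoc) = 0.154 + 0.099 + 0.012 = 0.265; P(Income=Q5 | Education=Assoc) = 0.012/0.265 = 0.045283.
P(Education=Bach) = 0.083 + 0.148 + 0.015 = 0.246; P(Income=Q5 | Education=Bach) = 0.015/0.246 = 0.060976.
Difference = -0.01569.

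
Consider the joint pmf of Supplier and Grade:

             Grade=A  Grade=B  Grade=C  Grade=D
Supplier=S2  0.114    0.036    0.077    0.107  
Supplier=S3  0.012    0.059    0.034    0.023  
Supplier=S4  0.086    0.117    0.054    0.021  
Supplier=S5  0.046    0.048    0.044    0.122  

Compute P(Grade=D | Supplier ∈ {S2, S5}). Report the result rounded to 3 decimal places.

P(Supplier=S2) = 0.114 + 0.036 + 0.077 + 0.107 = 0.334.
P(Supplier=S5) = 0.046 + 0.048 + 0.044 + 0.122 = 0.260.
P(Supplier ∈ {S2, S5}) = 0.334 + 0.260 = 0.594; P(Grade=D, Supplier ∈ {S2, S5}) = 0.107 + 0.122 = 0.229.
P(Grade=D | Supplier ∈ {S2, S5}) = 0.229/0.594 = 0.386.

0.386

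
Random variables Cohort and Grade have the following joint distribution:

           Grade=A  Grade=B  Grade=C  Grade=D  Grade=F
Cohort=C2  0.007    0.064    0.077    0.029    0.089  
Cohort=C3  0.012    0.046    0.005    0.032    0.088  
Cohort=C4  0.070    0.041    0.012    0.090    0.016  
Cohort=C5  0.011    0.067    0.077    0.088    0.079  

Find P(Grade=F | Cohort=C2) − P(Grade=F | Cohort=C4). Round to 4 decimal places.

0.2647

P(Cohort=C2) = 0.007 + 0.064 + 0.077 + 0.029 + 0.089 = 0.266; P(Grade=F | Cohort=C2) = 0.089/0.266 = 0.33459.
P(Cohort=C4) = 0.070 + 0.041 + 0.012 + 0.090 + 0.016 = 0.229; P(Grade=F | Cohort=C4) = 0.016/0.229 = 0.06987.
Difference = 0.2647.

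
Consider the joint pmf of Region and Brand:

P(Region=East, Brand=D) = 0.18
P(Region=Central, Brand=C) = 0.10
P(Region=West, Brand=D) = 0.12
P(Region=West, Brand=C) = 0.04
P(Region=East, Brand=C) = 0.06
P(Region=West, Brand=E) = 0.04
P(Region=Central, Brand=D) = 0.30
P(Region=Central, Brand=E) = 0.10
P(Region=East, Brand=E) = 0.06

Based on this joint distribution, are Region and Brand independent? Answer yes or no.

Every cell satisfies P(Region,Brand) = P(Region)·P(Brand). For instance P(Region=Central) = 0.50, P(Brand=C) = 0.20, and 0.50×0.20 = 0.10 matches the joint entry. So Region and Brand are independent.

yes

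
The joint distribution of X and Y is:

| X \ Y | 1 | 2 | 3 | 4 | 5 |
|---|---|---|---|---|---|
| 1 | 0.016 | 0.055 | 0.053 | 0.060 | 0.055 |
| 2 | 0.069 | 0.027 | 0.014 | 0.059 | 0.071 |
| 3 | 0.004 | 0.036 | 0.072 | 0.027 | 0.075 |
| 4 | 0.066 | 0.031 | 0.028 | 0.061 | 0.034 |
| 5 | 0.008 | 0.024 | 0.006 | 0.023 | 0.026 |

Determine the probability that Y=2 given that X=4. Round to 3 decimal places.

0.141

P(X=4) = 0.066 + 0.031 + 0.028 + 0.061 + 0.034 = 0.220.
P(Y=2 | X=4) = 0.031/0.220 = 0.141.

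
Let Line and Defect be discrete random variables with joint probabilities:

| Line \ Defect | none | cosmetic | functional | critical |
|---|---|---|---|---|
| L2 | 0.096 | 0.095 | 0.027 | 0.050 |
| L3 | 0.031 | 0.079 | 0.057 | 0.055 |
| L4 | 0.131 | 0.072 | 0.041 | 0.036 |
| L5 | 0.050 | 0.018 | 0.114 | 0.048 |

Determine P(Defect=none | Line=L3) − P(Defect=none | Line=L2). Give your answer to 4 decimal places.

P(Line=L3) = 0.031 + 0.079 + 0.057 + 0.055 = 0.222; P(Defect=none | Line=L3) = 0.031/0.222 = 0.13964.
P(Line=L2) = 0.096 + 0.095 + 0.027 + 0.050 = 0.268; P(Defect=none | Line=L2) = 0.096/0.268 = 0.35821.
Difference = -0.2186.

-0.2186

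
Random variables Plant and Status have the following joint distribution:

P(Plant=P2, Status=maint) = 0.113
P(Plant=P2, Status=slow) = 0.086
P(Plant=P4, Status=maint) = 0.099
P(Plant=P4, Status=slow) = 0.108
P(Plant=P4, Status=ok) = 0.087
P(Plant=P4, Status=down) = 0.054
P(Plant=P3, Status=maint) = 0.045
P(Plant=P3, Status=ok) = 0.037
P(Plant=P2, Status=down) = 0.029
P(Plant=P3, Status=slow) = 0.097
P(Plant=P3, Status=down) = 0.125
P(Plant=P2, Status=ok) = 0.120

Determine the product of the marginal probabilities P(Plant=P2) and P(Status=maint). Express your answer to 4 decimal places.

0.0894

P(Plant=P2) = 0.120 + 0.086 + 0.029 + 0.113 = 0.348.
P(Status=maint) = 0.113 + 0.045 + 0.099 = 0.257.
Product: 0.348 × 0.257 = 0.0894.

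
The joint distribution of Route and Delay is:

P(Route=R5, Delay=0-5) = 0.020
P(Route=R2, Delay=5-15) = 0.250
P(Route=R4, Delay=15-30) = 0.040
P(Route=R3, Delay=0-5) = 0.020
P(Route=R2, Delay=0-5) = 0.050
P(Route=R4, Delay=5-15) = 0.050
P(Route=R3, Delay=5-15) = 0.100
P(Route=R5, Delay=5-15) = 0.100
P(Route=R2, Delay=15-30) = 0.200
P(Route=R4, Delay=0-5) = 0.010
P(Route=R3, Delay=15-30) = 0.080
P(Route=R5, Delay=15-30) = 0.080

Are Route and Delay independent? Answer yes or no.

Every cell satisfies P(Route,Delay) = P(Route)·P(Delay). For instance P(Route=R4) = 0.100, P(Delay=15-30) = 0.400, and 0.100×0.400 = 0.040 matches the joint entry. So Route and Delay are independent.

yes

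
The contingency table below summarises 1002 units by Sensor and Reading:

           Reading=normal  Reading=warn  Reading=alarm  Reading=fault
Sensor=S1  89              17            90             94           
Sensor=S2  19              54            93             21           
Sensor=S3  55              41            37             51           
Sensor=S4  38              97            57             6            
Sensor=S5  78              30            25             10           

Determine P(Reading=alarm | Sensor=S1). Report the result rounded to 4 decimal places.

0.3103

Total with Sensor=S1: 89 + 17 + 90 + 94 = 290.
P(Reading=alarm | Sensor=S1) = 90/290 = 0.3103.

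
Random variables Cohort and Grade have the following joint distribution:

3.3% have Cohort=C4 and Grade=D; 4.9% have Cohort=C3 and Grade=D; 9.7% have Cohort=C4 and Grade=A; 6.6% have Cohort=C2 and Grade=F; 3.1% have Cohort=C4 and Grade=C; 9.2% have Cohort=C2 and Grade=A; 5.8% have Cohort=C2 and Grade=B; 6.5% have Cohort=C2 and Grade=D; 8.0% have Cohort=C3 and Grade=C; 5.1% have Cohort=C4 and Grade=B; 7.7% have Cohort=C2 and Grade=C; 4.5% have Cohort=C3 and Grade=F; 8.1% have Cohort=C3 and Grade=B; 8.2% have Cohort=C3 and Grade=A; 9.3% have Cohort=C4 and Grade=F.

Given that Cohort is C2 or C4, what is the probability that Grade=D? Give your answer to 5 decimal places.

P(Cohort=C2) = 0.092 + 0.058 + 0.077 + 0.065 + 0.066 = 0.358.
P(Cohort=C4) = 0.097 + 0.051 + 0.031 + 0.033 + 0.093 = 0.305.
P(Cohort ∈ {C2, C4}) = 0.358 + 0.305 = 0.663; P(Grade=D, Cohort ∈ {C2, C4}) = 0.065 + 0.033 = 0.098.
P(Grade=D | Cohort ∈ {C2, C4}) = 0.098/0.663 = 0.14781.

0.14781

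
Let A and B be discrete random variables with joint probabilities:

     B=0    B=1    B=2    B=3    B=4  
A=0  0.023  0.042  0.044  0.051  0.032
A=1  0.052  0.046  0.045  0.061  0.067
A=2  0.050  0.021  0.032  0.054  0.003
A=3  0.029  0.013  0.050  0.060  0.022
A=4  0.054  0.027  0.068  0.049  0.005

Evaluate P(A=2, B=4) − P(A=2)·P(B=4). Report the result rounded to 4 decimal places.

-0.0176

P(A=2) = 0.050 + 0.021 + 0.032 + 0.054 + 0.003 = 0.160.
P(B=4) = 0.032 + 0.067 + 0.003 + 0.022 + 0.005 = 0.129.
P(A=2, B=4) − P(A=2)P(B=4) = 0.003 − 0.160×0.129 = -0.0176.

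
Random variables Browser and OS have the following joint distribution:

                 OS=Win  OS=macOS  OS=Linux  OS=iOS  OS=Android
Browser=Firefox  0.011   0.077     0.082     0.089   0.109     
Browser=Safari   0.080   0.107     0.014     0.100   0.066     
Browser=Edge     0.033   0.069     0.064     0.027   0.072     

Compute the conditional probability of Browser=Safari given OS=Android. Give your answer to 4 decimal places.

P(OS=Android) = 0.109 + 0.066 + 0.072 = 0.247.
P(Browser=Safari | OS=Android) = 0.066/0.247 = 0.2672.

0.2672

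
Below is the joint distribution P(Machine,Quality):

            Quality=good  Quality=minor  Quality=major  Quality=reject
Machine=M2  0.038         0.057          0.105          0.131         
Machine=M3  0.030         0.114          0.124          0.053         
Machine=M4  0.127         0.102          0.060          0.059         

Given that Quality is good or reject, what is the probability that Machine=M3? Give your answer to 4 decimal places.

P(Quality=good) = 0.038 + 0.030 + 0.127 = 0.195.
P(Quality=reject) = 0.131 + 0.053 + 0.059 = 0.243.
P(Quality ∈ {good, reject}) = 0.195 + 0.243 = 0.438; P(Machine=M3, Quality ∈ {good, reject}) = 0.030 + 0.053 = 0.083.
P(Machine=M3 | Quality ∈ {good, reject}) = 0.083/0.438 = 0.1895.

0.1895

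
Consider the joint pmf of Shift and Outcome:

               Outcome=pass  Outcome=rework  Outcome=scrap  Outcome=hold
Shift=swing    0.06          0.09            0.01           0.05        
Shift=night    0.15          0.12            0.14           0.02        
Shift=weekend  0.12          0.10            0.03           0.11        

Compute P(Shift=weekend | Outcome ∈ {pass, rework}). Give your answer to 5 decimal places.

P(Outcome=pass) = 0.06 + 0.15 + 0.12 = 0.33.
P(Outcome=rework) = 0.09 + 0.12 + 0.10 = 0.31.
P(Outcome ∈ {pass, rework}) = 0.33 + 0.31 = 0.64; P(Shift=weekend, Outcome ∈ {pass, rework}) = 0.12 + 0.10 = 0.22.
P(Shift=weekend | Outcome ∈ {pass, rework}) = 0.22/0.64 = 0.34375.

0.34375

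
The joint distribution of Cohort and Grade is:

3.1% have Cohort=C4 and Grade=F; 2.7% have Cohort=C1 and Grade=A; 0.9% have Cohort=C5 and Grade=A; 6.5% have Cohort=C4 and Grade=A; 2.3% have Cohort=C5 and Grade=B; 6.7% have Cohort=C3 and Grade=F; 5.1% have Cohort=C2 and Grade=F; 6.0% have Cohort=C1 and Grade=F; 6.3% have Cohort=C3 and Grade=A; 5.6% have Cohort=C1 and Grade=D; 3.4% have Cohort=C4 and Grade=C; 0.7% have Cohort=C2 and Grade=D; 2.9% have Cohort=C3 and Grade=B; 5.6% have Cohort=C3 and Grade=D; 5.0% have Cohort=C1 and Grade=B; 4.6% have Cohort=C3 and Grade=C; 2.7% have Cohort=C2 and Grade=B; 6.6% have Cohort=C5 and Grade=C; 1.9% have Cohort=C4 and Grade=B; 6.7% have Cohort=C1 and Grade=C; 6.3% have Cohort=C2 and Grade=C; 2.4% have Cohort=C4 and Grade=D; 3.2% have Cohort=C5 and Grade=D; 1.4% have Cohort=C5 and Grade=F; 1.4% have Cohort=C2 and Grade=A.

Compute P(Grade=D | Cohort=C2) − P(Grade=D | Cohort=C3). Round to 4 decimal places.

P(Cohort=C2) = 0.014 + 0.027 + 0.063 + 0.007 + 0.051 = 0.162; P(Grade=D | Cohort=C2) = 0.007/0.162 = 0.04321.
P(Cohort=C3) = 0.063 + 0.029 + 0.046 + 0.056 + 0.067 = 0.261; P(Grade=D | Cohort=C3) = 0.056/0.261 = 0.21456.
Difference = -0.1713.

-0.1713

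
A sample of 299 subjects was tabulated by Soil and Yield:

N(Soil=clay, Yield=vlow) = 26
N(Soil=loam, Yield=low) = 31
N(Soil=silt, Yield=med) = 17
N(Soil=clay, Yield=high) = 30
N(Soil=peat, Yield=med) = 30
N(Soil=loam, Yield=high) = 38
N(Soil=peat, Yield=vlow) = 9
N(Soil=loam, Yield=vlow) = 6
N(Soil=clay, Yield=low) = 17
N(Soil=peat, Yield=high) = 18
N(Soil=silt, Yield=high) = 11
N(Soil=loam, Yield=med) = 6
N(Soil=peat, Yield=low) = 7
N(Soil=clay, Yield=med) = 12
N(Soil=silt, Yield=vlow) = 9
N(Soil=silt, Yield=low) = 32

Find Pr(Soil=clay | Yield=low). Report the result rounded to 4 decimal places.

0.1954

Total with Yield=low: 31 + 17 + 32 + 7 = 87.
P(Soil=clay | Yield=low) = 17/87 = 0.1954.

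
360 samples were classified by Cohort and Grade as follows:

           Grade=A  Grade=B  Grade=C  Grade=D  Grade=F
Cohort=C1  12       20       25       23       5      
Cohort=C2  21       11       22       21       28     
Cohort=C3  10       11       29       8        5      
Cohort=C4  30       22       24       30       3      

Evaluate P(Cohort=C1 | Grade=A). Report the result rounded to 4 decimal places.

0.1644

Total with Grade=A: 12 + 21 + 10 + 30 = 73.
P(Cohort=C1 | Grade=A) = 12/73 = 0.1644.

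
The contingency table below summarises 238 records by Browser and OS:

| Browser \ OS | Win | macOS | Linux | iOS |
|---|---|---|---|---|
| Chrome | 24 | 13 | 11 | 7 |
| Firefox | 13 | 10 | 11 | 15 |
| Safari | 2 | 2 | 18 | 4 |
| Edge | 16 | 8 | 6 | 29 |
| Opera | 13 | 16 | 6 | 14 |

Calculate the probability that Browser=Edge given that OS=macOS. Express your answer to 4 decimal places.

Total with OS=macOS: 13 + 10 + 2 + 8 + 16 = 49.
P(Browser=Edge | OS=macOS) = 8/49 = 0.1633.

0.1633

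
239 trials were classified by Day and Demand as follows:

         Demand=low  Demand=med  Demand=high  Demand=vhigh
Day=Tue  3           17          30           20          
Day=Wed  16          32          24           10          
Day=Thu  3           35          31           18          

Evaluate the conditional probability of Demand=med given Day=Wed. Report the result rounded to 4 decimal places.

Total with Day=Wed: 16 + 32 + 24 + 10 = 82.
P(Demand=med | Day=Wed) = 32/82 = 0.3902.

0.3902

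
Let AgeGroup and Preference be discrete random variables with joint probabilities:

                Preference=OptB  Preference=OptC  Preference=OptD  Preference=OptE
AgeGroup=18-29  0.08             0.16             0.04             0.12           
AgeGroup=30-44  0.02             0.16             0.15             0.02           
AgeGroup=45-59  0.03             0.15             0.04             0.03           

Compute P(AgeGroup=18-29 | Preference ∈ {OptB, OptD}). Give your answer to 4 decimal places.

P(Preference=OptB) = 0.08 + 0.02 + 0.03 = 0.13.
P(Preference=OptD) = 0.04 + 0.15 + 0.04 = 0.23.
P(Preference ∈ {OptB, OptD}) = 0.13 + 0.23 = 0.36; P(AgeGroup=18-29, Preference ∈ {OptB, OptD}) = 0.08 + 0.04 = 0.12.
P(AgeGroup=18-29 | Preference ∈ {OptB, OptD}) = 0.12/0.36 = 0.3333.

0.3333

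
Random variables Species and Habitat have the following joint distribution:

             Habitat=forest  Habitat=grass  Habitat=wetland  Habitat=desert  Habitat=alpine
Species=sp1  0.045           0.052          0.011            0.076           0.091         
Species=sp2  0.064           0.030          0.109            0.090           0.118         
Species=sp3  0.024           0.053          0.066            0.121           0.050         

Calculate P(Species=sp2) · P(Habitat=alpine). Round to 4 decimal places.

0.1064

P(Species=sp2) = 0.064 + 0.030 + 0.109 + 0.090 + 0.118 = 0.411.
P(Habitat=alpine) = 0.091 + 0.118 + 0.050 = 0.259.
Product: 0.411 × 0.259 = 0.1064.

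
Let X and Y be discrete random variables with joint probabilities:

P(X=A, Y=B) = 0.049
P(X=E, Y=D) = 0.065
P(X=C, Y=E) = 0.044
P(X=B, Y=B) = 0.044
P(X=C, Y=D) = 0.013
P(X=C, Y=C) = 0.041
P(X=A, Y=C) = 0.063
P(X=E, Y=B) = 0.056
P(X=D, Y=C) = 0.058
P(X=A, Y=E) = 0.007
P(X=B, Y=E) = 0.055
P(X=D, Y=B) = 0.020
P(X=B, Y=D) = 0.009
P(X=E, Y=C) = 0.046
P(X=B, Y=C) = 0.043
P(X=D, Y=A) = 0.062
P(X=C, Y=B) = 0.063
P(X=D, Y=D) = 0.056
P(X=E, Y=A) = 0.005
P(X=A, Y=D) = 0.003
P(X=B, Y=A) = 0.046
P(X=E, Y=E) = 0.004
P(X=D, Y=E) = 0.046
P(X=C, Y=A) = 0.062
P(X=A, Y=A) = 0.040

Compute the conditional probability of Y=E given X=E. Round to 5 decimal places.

0.02273

P(X=E) = 0.005 + 0.056 + 0.046 + 0.065 + 0.004 = 0.176.
P(Y=E | X=E) = 0.004/0.176 = 0.02273.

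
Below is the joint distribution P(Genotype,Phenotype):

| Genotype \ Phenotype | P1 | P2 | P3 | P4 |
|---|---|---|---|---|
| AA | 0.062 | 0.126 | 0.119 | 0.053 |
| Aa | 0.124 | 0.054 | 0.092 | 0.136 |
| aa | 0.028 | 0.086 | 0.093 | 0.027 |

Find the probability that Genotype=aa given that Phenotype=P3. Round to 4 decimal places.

P(Phenotype=P3) = 0.119 + 0.092 + 0.093 = 0.304.
P(Genotype=aa | Phenotype=P3) = 0.093/0.304 = 0.3059.

0.3059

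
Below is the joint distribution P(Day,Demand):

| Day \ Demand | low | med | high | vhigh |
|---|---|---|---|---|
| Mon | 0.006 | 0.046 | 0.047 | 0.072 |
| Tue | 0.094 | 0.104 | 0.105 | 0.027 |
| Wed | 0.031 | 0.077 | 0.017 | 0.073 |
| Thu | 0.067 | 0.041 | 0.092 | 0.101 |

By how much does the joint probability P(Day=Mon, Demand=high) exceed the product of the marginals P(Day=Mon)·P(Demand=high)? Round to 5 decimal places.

P(Day=Mon) = 0.006 + 0.046 + 0.047 + 0.072 = 0.171.
P(Demand=high) = 0.047 + 0.105 + 0.017 + 0.092 = 0.261.
P(Day=Mon, Demand=high) − P(Day=Mon)P(Demand=high) = 0.047 − 0.171×0.261 = 0.00237.

0.00237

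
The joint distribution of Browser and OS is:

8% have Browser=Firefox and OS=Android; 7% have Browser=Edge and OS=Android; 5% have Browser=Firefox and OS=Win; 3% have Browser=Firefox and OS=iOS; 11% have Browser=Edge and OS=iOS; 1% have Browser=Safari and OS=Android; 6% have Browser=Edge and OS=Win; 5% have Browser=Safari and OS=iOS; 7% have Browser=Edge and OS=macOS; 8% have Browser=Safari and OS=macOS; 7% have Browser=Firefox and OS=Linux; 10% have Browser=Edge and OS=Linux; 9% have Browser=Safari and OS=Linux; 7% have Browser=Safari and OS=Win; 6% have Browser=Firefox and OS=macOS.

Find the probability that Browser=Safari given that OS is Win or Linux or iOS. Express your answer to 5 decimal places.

P(OS=Win) = 0.05 + 0.07 + 0.06 = 0.18.
P(OS=Linux) = 0.07 + 0.09 + 0.10 = 0.26.
P(OS=iOS) = 0.03 + 0.05 + 0.11 = 0.19.
P(OS ∈ {Win, Linux, iOS}) = 0.18 + 0.26 + 0.19 = 0.63; P(Browser=Safari, OS ∈ {Win, Linux, iOS}) = 0.07 + 0.09 + 0.05 = 0.21.
P(Browser=Safari | OS ∈ {Win, Linux, iOS}) = 0.21/0.63 = 0.33333.

0.33333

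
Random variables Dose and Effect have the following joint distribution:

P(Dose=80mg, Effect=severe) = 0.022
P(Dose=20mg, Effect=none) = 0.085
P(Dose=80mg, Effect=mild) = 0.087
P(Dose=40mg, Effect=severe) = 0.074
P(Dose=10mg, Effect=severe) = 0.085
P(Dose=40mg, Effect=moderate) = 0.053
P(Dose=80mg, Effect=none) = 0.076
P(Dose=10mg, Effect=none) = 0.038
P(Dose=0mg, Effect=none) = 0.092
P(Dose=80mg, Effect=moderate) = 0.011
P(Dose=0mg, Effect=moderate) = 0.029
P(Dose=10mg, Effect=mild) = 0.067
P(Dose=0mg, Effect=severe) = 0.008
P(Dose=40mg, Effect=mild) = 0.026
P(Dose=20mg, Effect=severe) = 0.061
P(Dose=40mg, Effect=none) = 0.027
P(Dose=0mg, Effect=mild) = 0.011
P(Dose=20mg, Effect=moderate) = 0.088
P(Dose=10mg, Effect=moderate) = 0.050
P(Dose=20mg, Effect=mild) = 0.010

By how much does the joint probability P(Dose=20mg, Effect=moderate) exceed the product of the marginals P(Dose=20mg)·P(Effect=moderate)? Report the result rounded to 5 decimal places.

0.03164

P(Dose=20mg) = 0.085 + 0.010 + 0.088 + 0.061 = 0.244.
P(Effect=moderate) = 0.029 + 0.050 + 0.088 + 0.053 + 0.011 = 0.231.
P(Dose=20mg, Effect=moderate) − P(Dose=20mg)P(Effect=moderate) = 0.088 − 0.244×0.231 = 0.03164.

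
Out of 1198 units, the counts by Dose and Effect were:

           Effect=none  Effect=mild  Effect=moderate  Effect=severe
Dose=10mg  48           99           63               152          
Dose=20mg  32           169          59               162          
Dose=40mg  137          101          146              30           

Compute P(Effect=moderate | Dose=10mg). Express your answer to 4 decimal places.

0.1740

Total with Dose=10mg: 48 + 99 + 63 + 152 = 362.
P(Effect=moderate | Dose=10mg) = 63/362 = 0.1740.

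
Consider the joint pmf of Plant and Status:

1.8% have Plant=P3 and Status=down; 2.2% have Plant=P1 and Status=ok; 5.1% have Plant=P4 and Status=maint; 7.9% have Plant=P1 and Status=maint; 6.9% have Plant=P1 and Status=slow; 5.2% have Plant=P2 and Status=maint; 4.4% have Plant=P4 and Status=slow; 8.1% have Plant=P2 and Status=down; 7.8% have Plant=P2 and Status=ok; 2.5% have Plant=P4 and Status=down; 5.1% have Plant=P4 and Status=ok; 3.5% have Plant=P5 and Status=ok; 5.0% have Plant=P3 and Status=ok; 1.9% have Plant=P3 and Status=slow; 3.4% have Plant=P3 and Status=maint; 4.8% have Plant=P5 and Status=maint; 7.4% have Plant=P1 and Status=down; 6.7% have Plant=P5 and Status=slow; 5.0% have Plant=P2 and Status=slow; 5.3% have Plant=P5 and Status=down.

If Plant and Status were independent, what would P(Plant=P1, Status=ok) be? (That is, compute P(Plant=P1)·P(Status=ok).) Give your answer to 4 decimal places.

P(Plant=P1) = 0.022 + 0.069 + 0.074 + 0.079 = 0.244.
P(Status=ok) = 0.022 + 0.078 + 0.050 + 0.051 + 0.035 = 0.236.
Product: 0.244 × 0.236 = 0.0576.

0.0576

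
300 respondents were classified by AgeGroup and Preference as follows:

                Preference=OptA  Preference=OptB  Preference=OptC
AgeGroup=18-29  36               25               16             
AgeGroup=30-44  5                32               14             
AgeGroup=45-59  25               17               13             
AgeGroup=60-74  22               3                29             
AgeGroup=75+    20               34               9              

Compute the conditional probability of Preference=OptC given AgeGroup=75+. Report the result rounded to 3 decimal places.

Total with AgeGroup=75+: 20 + 34 + 9 = 63.
P(Preference=OptC | AgeGroup=75+) = 9/63 = 0.143.

0.143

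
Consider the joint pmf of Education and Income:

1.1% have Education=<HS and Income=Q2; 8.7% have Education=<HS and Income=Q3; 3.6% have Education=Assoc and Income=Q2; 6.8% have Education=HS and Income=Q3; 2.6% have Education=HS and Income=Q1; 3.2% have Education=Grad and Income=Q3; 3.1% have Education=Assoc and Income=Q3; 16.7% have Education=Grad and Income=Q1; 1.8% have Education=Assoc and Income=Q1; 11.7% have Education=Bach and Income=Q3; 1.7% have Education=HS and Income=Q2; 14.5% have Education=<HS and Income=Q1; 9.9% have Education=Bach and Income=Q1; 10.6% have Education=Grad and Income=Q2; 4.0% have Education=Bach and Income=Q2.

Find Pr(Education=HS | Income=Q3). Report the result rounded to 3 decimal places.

0.203

P(Income=Q3) = 0.087 + 0.068 + 0.031 + 0.117 + 0.032 = 0.335.
P(Education=HS | Income=Q3) = 0.068/0.335 = 0.203.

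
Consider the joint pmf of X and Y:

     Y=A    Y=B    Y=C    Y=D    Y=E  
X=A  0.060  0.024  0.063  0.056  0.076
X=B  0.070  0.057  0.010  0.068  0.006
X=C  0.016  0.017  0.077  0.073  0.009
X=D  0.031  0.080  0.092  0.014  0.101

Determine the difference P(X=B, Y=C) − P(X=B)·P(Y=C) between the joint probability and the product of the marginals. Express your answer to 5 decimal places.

-0.04106

P(X=B) = 0.070 + 0.057 + 0.010 + 0.068 + 0.006 = 0.211.
P(Y=C) = 0.063 + 0.010 + 0.077 + 0.092 = 0.242.
P(X=B, Y=C) − P(X=B)P(Y=C) = 0.010 − 0.211×0.242 = -0.04106.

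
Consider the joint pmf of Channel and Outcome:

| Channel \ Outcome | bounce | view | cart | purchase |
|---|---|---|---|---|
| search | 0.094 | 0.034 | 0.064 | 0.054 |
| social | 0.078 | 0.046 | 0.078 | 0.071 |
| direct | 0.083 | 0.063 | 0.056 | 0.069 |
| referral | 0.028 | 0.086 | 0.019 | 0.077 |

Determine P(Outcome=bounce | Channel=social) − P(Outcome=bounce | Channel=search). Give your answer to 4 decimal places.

-0.0964

P(Channel=social) = 0.078 + 0.046 + 0.078 + 0.071 = 0.273; P(Outcome=bounce | Channel=social) = 0.078/0.273 = 0.28571.
P(Channel=search) = 0.094 + 0.034 + 0.064 + 0.054 = 0.246; P(Outcome=bounce | Channel=search) = 0.094/0.246 = 0.38211.
Difference = -0.0964.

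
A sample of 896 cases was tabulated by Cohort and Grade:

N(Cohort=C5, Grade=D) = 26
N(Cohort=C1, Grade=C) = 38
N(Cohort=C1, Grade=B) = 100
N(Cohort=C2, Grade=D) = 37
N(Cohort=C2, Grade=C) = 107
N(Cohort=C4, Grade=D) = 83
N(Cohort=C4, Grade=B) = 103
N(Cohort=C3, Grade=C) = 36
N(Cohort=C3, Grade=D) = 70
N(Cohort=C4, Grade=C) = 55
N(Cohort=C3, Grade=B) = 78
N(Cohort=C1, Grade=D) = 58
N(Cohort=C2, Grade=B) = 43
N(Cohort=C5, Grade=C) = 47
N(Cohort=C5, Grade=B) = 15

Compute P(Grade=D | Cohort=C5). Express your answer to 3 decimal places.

Total with Cohort=C5: 15 + 47 + 26 = 88.
P(Grade=D | Cohort=C5) = 26/88 = 0.295.

0.295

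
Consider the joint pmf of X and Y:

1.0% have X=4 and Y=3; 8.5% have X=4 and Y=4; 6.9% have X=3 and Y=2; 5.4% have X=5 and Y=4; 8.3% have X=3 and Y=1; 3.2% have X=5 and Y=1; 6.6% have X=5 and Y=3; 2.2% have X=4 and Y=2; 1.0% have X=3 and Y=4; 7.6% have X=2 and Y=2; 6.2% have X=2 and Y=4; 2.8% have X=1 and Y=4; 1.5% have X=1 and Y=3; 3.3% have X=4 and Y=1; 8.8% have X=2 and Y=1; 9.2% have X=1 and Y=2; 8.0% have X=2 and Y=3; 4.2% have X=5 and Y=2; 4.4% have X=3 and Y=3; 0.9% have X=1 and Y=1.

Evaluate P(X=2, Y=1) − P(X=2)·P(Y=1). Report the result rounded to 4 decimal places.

P(X=2) = 0.088 + 0.076 + 0.080 + 0.062 = 0.306.
P(Y=1) = 0.009 + 0.088 + 0.083 + 0.033 + 0.032 = 0.245.
P(X=2, Y=1) − P(X=2)P(Y=1) = 0.088 − 0.306×0.245 = 0.0130.

0.0130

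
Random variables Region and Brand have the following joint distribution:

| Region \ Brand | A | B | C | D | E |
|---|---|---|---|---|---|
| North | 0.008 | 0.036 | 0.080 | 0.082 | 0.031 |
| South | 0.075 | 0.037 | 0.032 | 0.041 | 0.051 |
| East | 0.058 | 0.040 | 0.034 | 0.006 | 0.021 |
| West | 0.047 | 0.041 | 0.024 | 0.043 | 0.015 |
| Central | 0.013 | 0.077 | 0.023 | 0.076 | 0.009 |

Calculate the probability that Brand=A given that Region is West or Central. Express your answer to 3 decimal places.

P(Region=West) = 0.047 + 0.041 + 0.024 + 0.043 + 0.015 = 0.170.
P(Region=Central) = 0.013 + 0.077 + 0.023 + 0.076 + 0.009 = 0.198.
P(Region ∈ {West, Central}) = 0.170 + 0.198 = 0.368; P(Brand=A, Region ∈ {West, Central}) = 0.047 + 0.013 = 0.060.
P(Brand=A | Region ∈ {West, Central}) = 0.060/0.368 = 0.163.

0.163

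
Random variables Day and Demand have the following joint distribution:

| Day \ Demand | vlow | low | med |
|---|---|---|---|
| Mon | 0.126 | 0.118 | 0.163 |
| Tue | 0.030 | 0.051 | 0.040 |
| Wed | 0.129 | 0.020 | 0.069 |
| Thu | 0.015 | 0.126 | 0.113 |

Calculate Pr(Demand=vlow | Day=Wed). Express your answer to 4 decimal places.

P(Day=Wed) = 0.129 + 0.020 + 0.069 = 0.218.
P(Demand=vlow | Day=Wed) = 0.129/0.218 = 0.5917.

0.5917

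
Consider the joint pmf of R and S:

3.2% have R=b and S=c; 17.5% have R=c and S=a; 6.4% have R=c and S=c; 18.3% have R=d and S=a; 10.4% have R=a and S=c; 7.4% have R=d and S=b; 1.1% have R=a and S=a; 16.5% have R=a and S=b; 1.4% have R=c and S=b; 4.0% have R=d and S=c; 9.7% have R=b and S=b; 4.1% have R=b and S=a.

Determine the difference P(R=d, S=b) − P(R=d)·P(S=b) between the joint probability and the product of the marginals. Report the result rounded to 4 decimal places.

-0.0300

P(R=d) = 0.183 + 0.074 + 0.040 = 0.297.
P(S=b) = 0.165 + 0.097 + 0.014 + 0.074 = 0.350.
P(R=d, S=b) − P(R=d)P(S=b) = 0.074 − 0.297×0.350 = -0.0300.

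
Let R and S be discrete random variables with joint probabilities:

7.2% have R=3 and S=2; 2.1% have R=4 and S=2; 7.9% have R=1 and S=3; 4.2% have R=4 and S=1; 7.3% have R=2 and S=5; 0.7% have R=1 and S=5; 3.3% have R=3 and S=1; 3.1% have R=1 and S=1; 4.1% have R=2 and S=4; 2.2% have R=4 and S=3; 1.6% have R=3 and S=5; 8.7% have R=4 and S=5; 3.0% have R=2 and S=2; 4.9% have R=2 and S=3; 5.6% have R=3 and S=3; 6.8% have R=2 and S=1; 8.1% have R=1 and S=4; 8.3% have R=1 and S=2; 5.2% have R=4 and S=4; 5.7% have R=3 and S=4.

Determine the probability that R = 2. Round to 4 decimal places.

P(R=2) = 0.068 + 0.030 + 0.049 + 0.041 + 0.073 = 0.261.

0.2610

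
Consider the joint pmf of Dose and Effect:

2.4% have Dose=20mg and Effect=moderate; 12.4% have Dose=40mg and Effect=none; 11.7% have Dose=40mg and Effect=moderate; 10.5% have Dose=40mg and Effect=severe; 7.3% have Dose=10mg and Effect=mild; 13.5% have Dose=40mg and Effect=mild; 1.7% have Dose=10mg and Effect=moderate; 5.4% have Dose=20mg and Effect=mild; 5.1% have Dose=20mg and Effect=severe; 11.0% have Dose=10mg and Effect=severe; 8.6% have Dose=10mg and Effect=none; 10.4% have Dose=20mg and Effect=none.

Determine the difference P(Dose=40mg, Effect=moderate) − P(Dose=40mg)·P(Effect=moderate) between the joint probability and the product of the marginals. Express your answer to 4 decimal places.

0.0410

P(Dose=40mg) = 0.124 + 0.135 + 0.117 + 0.105 = 0.481.
P(Effect=moderate) = 0.017 + 0.024 + 0.117 = 0.158.
P(Dose=40mg, Effect=moderate) − P(Dose=40mg)P(Effect=moderate) = 0.117 − 0.481×0.158 = 0.0410.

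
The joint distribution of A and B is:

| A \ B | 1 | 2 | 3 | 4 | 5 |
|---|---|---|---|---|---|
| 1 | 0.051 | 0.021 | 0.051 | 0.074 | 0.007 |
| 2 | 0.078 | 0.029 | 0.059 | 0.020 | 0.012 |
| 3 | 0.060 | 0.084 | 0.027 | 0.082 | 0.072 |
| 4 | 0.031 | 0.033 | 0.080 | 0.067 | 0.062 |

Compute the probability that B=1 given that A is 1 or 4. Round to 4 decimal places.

0.1719

P(A=1) = 0.051 + 0.021 + 0.051 + 0.074 + 0.007 = 0.204.
P(A=4) = 0.031 + 0.033 + 0.080 + 0.067 + 0.062 = 0.273.
P(A ∈ {1, 4}) = 0.204 + 0.273 = 0.477; P(B=1, A ∈ {1, 4}) = 0.051 + 0.031 = 0.082.
P(B=1 | A ∈ {1, 4}) = 0.082/0.477 = 0.1719.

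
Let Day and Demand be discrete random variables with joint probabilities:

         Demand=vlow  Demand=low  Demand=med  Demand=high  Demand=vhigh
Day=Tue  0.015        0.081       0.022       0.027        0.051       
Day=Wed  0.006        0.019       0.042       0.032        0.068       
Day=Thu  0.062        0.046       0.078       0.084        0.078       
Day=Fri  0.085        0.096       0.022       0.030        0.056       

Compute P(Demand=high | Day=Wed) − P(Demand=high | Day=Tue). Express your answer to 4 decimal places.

P(Day=Wed) = 0.006 + 0.019 + 0.042 + 0.032 + 0.068 = 0.167; P(Demand=high | Day=Wed) = 0.032/0.167 = 0.19162.
P(Day=Tue) = 0.015 + 0.081 + 0.022 + 0.027 + 0.051 = 0.196; P(Demand=high | Day=Tue) = 0.027/0.196 = 0.13776.
Difference = 0.0539.

0.0539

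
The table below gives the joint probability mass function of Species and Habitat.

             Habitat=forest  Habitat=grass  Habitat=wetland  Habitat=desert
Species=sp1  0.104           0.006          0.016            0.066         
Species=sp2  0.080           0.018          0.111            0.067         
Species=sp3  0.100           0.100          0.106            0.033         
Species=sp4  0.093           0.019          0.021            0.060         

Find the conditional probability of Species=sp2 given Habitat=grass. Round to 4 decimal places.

0.1259

P(Habitat=grass) = 0.006 + 0.018 + 0.100 + 0.019 = 0.143.
P(Species=sp2 | Habitat=grass) = 0.018/0.143 = 0.1259.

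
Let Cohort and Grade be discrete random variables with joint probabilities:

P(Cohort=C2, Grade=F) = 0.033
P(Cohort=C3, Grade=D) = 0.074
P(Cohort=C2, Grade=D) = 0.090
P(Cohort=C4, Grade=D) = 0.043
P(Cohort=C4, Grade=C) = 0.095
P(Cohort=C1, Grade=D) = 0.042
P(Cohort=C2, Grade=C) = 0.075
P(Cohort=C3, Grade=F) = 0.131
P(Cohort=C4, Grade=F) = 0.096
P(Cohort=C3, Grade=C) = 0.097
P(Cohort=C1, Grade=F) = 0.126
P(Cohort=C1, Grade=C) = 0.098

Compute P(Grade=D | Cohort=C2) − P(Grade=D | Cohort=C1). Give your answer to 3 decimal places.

P(Cohort=C2) = 0.075 + 0.090 + 0.033 = 0.198; P(Grade=D | Cohort=C2) = 0.090/0.198 = 0.4545.
P(Cohort=C1) = 0.098 + 0.042 + 0.126 = 0.266; P(Grade=D | Cohort=C1) = 0.042/0.266 = 0.1579.
Difference = 0.297.

0.297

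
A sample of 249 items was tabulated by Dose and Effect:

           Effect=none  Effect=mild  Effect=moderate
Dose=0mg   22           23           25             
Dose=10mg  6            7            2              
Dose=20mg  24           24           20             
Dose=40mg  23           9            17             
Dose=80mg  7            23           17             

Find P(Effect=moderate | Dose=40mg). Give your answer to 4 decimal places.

Total with Dose=40mg: 23 + 9 + 17 = 49.
P(Effect=moderate | Dose=40mg) = 17/49 = 0.3469.

0.3469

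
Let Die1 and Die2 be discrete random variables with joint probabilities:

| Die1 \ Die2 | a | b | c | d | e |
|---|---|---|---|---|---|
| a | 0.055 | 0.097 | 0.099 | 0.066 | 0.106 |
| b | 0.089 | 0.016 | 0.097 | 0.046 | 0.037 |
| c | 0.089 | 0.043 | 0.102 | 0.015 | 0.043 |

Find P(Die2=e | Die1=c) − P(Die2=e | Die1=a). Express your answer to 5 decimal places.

-0.10333

P(Die1=c) = 0.089 + 0.043 + 0.102 + 0.015 + 0.043 = 0.292; P(Die2=e | Die1=c) = 0.043/0.292 = 0.147260.
P(Die1=a) = 0.055 + 0.097 + 0.099 + 0.066 + 0.106 = 0.423; P(Die2=e | Die1=a) = 0.106/0.423 = 0.250591.
Difference = -0.10333.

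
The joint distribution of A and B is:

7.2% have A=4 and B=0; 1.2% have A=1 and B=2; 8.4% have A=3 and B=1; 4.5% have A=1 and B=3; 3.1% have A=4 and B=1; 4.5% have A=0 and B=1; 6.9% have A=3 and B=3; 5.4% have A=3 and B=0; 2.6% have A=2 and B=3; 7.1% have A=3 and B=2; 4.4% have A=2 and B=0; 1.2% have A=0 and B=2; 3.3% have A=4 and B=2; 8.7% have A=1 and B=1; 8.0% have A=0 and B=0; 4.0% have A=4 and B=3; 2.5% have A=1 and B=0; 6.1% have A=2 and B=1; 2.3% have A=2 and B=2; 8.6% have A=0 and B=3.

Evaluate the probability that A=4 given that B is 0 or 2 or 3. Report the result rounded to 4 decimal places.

P(B=0) = 0.080 + 0.025 + 0.044 + 0.054 + 0.072 = 0.275.
P(B=2) = 0.012 + 0.012 + 0.023 + 0.071 + 0.033 = 0.151.
P(B=3) = 0.086 + 0.045 + 0.026 + 0.069 + 0.040 = 0.266.
P(B ∈ {0, 2, 3}) = 0.275 + 0.151 + 0.266 = 0.692; P(A=4, B ∈ {0, 2, 3}) = 0.072 + 0.033 + 0.040 = 0.145.
P(A=4 | B ∈ {0, 2, 3}) = 0.145/0.692 = 0.2095.

0.2095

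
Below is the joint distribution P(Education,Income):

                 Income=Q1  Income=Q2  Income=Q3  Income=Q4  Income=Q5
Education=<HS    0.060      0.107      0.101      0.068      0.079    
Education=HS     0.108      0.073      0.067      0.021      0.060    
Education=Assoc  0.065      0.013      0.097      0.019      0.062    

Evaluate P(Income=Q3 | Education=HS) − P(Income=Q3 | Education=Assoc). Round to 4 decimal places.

-0.1753

P(Education=HS) = 0.108 + 0.073 + 0.067 + 0.021 + 0.060 = 0.329; P(Income=Q3 | Education=HS) = 0.067/0.329 = 0.20365.
P(Education=Assoc) = 0.065 + 0.013 + 0.097 + 0.019 + 0.062 = 0.256; P(Income=Q3 | Education=Assoc) = 0.097/0.256 = 0.37891.
Difference = -0.1753.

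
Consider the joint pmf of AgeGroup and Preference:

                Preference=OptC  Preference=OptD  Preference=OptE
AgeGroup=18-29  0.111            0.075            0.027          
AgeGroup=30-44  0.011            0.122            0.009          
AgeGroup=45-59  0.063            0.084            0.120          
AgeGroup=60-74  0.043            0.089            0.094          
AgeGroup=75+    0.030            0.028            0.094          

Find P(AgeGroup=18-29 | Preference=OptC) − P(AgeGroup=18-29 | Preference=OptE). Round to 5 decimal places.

P(Preference=OptC) = 0.111 + 0.011 + 0.063 + 0.043 + 0.030 = 0.258; P(AgeGroup=18-29 | Preference=OptC) = 0.111/0.258 = 0.430233.
P(Preference=OptE) = 0.027 + 0.009 + 0.120 + 0.094 + 0.094 = 0.344; P(AgeGroup=18-29 | Preference=OptE) = 0.027/0.344 = 0.078488.
Difference = 0.35174.

0.35174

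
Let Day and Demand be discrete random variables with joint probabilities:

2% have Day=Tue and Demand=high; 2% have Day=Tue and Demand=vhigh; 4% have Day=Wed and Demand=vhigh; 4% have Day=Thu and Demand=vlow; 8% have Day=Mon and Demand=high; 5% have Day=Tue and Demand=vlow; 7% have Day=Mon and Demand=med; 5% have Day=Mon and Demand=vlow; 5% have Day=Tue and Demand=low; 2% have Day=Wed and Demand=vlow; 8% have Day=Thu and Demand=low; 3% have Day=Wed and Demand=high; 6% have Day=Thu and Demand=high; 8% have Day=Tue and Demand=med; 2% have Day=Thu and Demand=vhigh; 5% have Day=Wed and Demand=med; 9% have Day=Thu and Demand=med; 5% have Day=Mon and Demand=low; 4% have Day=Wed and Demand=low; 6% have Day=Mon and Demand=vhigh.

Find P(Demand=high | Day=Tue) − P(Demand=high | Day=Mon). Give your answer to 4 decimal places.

P(Day=Tue) = 0.05 + 0.05 + 0.08 + 0.02 + 0.02 = 0.22; P(Demand=high | Day=Tue) = 0.02/0.22 = 0.09091.
P(Day=Mon) = 0.05 + 0.05 + 0.07 + 0.08 + 0.06 = 0.31; P(Demand=high | Day=Mon) = 0.08/0.31 = 0.25806.
Difference = -0.1672.

-0.1672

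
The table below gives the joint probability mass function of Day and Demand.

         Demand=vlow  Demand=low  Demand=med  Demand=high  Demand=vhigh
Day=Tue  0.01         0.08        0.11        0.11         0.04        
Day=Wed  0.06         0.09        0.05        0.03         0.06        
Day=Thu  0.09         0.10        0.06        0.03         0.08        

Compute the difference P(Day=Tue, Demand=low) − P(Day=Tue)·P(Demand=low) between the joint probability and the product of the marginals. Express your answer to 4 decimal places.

P(Day=Tue) = 0.01 + 0.08 + 0.11 + 0.11 + 0.04 = 0.35.
P(Demand=low) = 0.08 + 0.09 + 0.10 = 0.27.
P(Day=Tue, Demand=low) − P(Day=Tue)P(Demand=low) = 0.08 − 0.35×0.27 = -0.0145.

-0.0145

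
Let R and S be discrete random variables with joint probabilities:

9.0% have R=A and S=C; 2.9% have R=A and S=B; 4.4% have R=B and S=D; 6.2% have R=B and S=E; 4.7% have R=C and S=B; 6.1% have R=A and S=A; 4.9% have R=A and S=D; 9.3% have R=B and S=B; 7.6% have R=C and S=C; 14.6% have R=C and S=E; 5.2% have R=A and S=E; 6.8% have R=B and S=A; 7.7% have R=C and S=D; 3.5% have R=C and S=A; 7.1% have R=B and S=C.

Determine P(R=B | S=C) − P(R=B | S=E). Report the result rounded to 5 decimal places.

P(S=C) = 0.090 + 0.071 + 0.076 = 0.237; P(R=B | S=C) = 0.071/0.237 = 0.299578.
P(S=E) = 0.052 + 0.062 + 0.146 = 0.260; P(R=B | S=E) = 0.062/0.260 = 0.238462.
Difference = 0.06112.

0.06112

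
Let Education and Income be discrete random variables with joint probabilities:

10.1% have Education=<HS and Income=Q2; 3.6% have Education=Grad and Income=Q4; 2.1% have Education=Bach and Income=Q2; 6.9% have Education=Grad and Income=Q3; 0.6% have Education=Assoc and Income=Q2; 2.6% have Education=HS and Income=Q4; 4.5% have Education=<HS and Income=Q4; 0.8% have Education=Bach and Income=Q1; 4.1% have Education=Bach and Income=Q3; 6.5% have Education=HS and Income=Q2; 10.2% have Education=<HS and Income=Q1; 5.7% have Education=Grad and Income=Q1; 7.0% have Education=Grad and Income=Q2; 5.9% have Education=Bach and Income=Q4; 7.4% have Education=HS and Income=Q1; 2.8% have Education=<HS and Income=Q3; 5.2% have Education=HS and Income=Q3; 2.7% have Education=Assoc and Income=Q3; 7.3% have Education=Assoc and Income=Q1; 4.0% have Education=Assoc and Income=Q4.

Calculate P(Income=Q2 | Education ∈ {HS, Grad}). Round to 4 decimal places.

P(Education=HS) = 0.074 + 0.065 + 0.052 + 0.026 = 0.217.
P(Education=Grad) = 0.057 + 0.070 + 0.069 + 0.036 = 0.232.
P(Education ∈ {HS, Grad}) = 0.217 + 0.232 = 0.449; P(Income=Q2, Education ∈ {HS, Grad}) = 0.065 + 0.070 = 0.135.
P(Income=Q2 | Education ∈ {HS, Grad}) = 0.135/0.449 = 0.3007.

0.3007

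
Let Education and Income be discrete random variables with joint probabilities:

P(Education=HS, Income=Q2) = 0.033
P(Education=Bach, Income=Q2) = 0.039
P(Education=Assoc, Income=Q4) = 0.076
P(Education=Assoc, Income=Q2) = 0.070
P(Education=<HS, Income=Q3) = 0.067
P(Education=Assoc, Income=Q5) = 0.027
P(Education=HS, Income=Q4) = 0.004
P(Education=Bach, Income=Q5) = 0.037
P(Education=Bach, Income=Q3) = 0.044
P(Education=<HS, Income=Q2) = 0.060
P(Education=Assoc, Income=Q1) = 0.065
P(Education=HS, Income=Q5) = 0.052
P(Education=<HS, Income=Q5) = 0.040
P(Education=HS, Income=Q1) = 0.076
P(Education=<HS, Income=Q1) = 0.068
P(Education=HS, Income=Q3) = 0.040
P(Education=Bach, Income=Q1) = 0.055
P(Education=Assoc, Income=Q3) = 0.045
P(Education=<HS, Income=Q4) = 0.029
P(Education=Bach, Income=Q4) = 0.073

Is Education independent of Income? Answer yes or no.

P(Education=HS) = 0.205 and P(Income=Q4) = 0.182, so their product is 0.03731, but P(Education=HS, Income=Q4) = 0.004. Since these differ, Education and Income are not independent.

no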